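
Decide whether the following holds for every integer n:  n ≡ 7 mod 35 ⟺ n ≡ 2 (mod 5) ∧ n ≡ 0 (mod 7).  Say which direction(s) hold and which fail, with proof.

Equivalent; both directions hold.

(⇐) If n ≡ 2 (mod 5) and n ≡ 0 (mod 7), then by the Chinese remainder theorem n ≡ 7 (mod 35). This is exactly n ≡ 7 (mod 35).

(⇒) Suppose n ≡ 7 (mod 35); write n = 35j + 7. Since 5 ∣ 35, reducing mod 5 gives n ≡ 7 ≡ 2 (mod 5); since 7 ∣ 35, reducing mod 7 gives n ≡ 7 ≡ 0 (mod 7).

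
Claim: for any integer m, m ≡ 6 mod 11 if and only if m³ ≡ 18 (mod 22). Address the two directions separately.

[⇐] The residues r modulo 22 with r³ ≡ 18 (mod 22) are exactly {6}, and each is ≡ 6 (mod 11).

[⇒] This fails: take m = 17. Then 17 ≡ 6 (mod 11), but 17³ = 4913 ≡ 7 (mod 22), not 18.

Not equivalent: only (⇐) holds.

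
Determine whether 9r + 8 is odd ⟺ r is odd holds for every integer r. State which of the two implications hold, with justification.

The biconditional holds.

(⇒) Suppose 9r + 8 is odd. Since 9 is odd, 9r and r have the same parity, so 9r + 8 ≡ r + 8 (mod 2). As 8 is even, 9r + 8 is odd exactly when r is odd. Thus r is odd.

(⇐) Conversely, suppose r is odd; write r = 2j + 1. Then 9r + 8 = 9·(2j + 1) + 8 = 2·9j + 17, which is odd.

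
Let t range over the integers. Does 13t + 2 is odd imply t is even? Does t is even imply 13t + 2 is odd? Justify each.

Neither direction holds.

(⇒) This fails: t = 3 gives 13t + 2 = 41, which is odd, but 3 is odd, not even.

(⇐) This also fails: t = 2 is even, but 13t + 2 = 28 is even, not odd.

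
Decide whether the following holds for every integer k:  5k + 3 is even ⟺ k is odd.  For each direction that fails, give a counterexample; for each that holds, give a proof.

(⟹) Suppose 5k + 3 is even. Since 5 is odd, 5k and k have the same parity, so 5k + 3 ≡ k + 3 (mod 2). As 3 is odd, 5k + 3 is even exactly when k is odd. Thus k is odd.

(⟸) Conversely, suppose k is odd; write k = 2j + 1. Then 5k + 3 = 5·(2j + 1) + 3 = 2·5j + 8, which is even.

Both implications hold.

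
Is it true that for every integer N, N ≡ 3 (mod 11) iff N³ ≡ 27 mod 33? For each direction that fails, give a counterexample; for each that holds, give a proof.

Forward direction. This fails: take N = 14. Then 14 ≡ 3 (mod 11), but 14³ = 2744 ≡ 5 (mod 33), not 27.

Converse. The residues r modulo 33 with r³ ≡ 27 (mod 33) are exactly {3}, and each is ≡ 3 (mod 11).

Only the converse holds.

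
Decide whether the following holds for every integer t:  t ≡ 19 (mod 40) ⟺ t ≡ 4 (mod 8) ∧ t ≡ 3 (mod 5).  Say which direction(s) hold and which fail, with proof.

Both directions fail.

(⇒) This fails: t = 19 gives 19 ≡ 19 (mod 40) but 19 ≡ 3 (mod 8), so the conjunction on the right does not hold.

(⇐) This fails: t = 28 satisfies both congruences on the right (28 ≡ 4 mod 8 and 28 ≡ 3 mod 5) yet 28 ≡ 28 (mod 40), not 19.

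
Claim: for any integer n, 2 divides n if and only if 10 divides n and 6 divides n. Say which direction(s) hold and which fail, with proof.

(⇐) Suppose 10 ∣ n and 6 ∣ n. Any common multiple of 10 and 6 is a multiple of their lcm; here lcm(10, 6) = 10·6/gcd(10, 6) = 60/2 = 30, so 30 ∣ n. Since 2 ∣ 30, it follows that 2 ∣ n.

(⇒) This fails: take n = 2. Certainly 2 ∣ 2, but 10 ∤ 2.

The forward direction fails; the converse holds.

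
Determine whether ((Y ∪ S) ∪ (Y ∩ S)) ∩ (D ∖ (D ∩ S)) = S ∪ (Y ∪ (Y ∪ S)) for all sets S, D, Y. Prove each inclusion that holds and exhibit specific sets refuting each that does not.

The sets are not equal: only the forward inclusion holds.

(⊆) Let x ∈ ((Y ∪ S) ∪ (Y ∩ S)) ∩ (D ∖ (D ∩ S)). Then x ∈ D ∩ Y and x ∉ S, from which x ∈ S ∪ (Y ∪ (Y ∪ S)).

(⊇) This inclusion fails. Take S = {1}, D = ∅, Y = ∅; then 1 ∈ S ∪ (Y ∪ (Y ∪ S)) but 1 ∉ ((Y ∪ S) ∪ (Y ∩ S)) ∩ (D ∖ (D ∩ S)).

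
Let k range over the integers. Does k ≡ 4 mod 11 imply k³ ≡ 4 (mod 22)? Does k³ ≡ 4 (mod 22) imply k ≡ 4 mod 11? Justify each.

(→) This fails: take k = 4. Then 4 ≡ 4 (mod 11), but 4³ = 64 ≡ 20 (mod 22), not 4.

(←) This fails: take k = 16. Then 16³ = 4096 ≡ 4 (mod 22), yet 16 ≡ 5 (mod 11), not 4.

Neither direction holds.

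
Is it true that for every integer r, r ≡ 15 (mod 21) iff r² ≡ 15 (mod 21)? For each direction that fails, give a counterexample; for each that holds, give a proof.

(→) Suppose r ≡ 15 (mod 21). Write r = 21j + 15. Then (21j + 15)² = 441j² + 630j + 225 = 21(21j² + 30j + 10) + 15, so r² ≡ 15 (mod 21).

(←) This fails: take r = 6. Then 6² = 36 ≡ 15 (mod 21), yet 6 ≡ 6 (mod 21), not 15.

Only the forward direction holds.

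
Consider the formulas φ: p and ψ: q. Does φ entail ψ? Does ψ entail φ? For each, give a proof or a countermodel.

Both directions fail.

(⇒) This fails. Under q = F, p = T, the left side is true but the right side is false.

(⇐) This fails. Under q = T, p = F, the left side is false but the right side is true.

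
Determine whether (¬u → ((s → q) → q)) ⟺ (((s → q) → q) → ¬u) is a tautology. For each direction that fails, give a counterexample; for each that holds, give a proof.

(⇒) This fails. Under s = T, q = F, u = T, the left side is true but the right side is false.

(⇐) This fails. Under s = F, q = F, u = F, the left side is false but the right side is true.

Neither direction holds.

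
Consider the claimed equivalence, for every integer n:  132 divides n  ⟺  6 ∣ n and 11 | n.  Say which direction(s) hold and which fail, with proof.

The forward direction holds; the converse fails.

[⇒] If 132 ∣ n, write n = 132q. Since 132 = 22·6, n = 6·(22q), so 6 ∣ n; and since 132 = 12·11, n = 11·(12q), so 11 ∣ n.

[⇐] This fails: take n = 66. Both 6 ∣ 66 and 11 ∣ 66, yet 66 is not a multiple of 132 (since 66 = 0·132 + 66), so 132 ∤ 66.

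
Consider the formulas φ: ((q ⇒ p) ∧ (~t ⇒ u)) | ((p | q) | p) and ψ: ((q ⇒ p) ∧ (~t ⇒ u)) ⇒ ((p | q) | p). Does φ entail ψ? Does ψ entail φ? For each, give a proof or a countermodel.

Neither implication holds.

[⇒] This fails. Under t = T, p = F, q = F, u = F, the left side is true but the right side is false.

[⇐] This fails. Under t = F, p = F, q = F, u = F, the left side is false but the right side is true.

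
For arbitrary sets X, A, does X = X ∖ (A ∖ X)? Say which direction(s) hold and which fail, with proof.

Both inclusions hold; the sets are equal.

(⊇) Let x ∈ X ∖ (A ∖ X). Then either x ∈ X and x ∉ A; or x ∈ X ∩ A. In each case x ∈ X, so X ∖ (A ∖ X) ⊆ X.

(⊆) Let x ∈ X. Then either x ∈ X and x ∉ A; or x ∈ X ∩ A. In each case x ∈ X ∖ (A ∖ X), so X ⊆ X ∖ (A ∖ X).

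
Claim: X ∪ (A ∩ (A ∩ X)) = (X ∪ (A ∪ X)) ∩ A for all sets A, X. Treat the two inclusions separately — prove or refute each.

Neither inclusion holds.

(⊆) This inclusion fails. Take A = ∅, X = {1}; then 1 ∈ X ∪ (A ∩ (A ∩ X)) but 1 ∉ (X ∪ (A ∪ X)) ∩ A.

(⊇) This inclusion fails. Take A = {1}, X = ∅; then 1 ∈ (X ∪ (A ∪ X)) ∩ A but 1 ∉ X ∪ (A ∩ (A ∩ X)).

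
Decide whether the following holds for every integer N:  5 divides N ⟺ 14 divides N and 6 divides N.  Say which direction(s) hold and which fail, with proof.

[⇒] This fails: take N = 5. Certainly 5 ∣ 5, but 14 ∤ 5.

[⇐] This fails: take N = 42. Both 14 ∣ 42 and 6 ∣ 42, yet 42 is not a multiple of 5 (since 42 = 8·5 + 2), so 5 ∤ 42.

Neither implication holds.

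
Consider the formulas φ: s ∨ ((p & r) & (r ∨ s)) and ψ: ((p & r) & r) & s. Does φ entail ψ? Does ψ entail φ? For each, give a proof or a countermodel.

(⇒) fails; (⇐) holds.

Forward direction. This fails. Under p = T, r = T, s = F, the left side is true but the right side is false.

Converse. Assume the antecedent. If p is true, the antecedent forces (p = T, r = T, s = T), and s ∨ ((p & r) & (r ∨ s)) holds there. If p is false, the antecedent cannot hold. Either way s ∨ ((p & r) & (r ∨ s)) holds.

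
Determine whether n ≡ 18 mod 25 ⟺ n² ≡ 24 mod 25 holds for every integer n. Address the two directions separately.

(⇒) holds; (⇐) fails.

(⟹) Suppose n ≡ 18 mod 25. Write n = 25j + 18. Then (25j + 18)² = 625j² + 900j + 324 = 25(25j² + 36j + 12) + 24, so n² ≡ 24 (mod 25).

(⟸) This fails: take n = 7. Then 7² = 49 ≡ 24 (mod 25), yet 7 ≡ 7 (mod 25), not 18.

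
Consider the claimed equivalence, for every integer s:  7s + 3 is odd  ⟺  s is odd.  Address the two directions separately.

Both directions fail.

(→) This fails: s = 0 gives 7s + 3 = 3, which is odd, but 0 is even, not odd.

(←) This also fails: s = 3 is odd, but 7s + 3 = 24 is even, not odd.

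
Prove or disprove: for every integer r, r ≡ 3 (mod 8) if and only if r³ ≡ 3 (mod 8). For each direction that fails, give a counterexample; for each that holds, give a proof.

(←) For the converse, argue contrapositively. If r ≢ 3 (mod 8), then r is congruent to one of 0, 1, 2, 4, 5, 6, 7 modulo 8, and these give r³ ≡ 0, 1, 0, 0, 5, 0, 7 respectively — never 3.

(→) Suppose r ≡ 3 (mod 8). Write r = 8j + 3. Then (8j + 3)³ = 512j³ + 576j² + 216j + 27 = 8(64j³ + 72j² + 27j + 3) + 3, so r³ ≡ 3 (mod 8).

Both directions hold; the statement is true.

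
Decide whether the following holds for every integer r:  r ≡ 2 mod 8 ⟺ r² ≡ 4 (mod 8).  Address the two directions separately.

(←) This fails: take r = 6. Then 6² = 36 ≡ 4 (mod 8), yet 6 ≡ 6 (mod 8), not 2.

(→) Suppose r ≡ 2 mod 8. Write r = 8j + 2. Then (8j + 2)² = 64j² + 32j + 4 = 8(8j² + 4j) + 4, so r² ≡ 4 (mod 8).

The forward direction holds; the converse fails.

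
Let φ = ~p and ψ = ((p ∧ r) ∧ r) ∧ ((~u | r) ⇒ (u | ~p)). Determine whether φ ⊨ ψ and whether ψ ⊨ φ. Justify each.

(→) This fails. Under r = F, u = F, p = F, the left side is true but the right side is false.

(←) This fails. Under r = T, u = T, p = T, the left side is false but the right side is true.

Neither implication holds.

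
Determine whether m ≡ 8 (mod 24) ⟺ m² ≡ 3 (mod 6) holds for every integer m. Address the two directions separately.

(⟹) This fails: take m = 8. Then 8 ≡ 8 (mod 24), but 8² = 64 ≡ 4 (mod 6), not 3.

(⟸) This fails: take m = 3. Then 3² = 9 ≡ 3 (mod 6), yet 3 ≡ 3 (mod 24), not 8.

Both directions fail.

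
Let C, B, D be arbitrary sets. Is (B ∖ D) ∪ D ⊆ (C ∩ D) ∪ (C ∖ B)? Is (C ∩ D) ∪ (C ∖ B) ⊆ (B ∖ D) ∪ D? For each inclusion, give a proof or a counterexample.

Forward inclusion. This inclusion fails. Take C = ∅, B = {1}, D = ∅; then 1 ∈ (B ∖ D) ∪ D but 1 ∉ (C ∩ D) ∪ (C ∖ B).

Reverse inclusion. This inclusion fails. Take C = {1}, B = ∅, D = ∅; then 1 ∈ (C ∩ D) ∪ (C ∖ B) but 1 ∉ (B ∖ D) ∪ D.

(⊆) fails and (⊇) fails.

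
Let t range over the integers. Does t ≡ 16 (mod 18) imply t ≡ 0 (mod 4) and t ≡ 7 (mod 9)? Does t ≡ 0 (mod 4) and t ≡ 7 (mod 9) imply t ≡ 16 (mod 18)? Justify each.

Only the converse holds.

Forward direction. This fails: t = 34 gives 34 ≡ 16 (mod 18) but 34 ≡ 2 (mod 4), so the conjunction on the right does not hold.

Converse. If t ≡ 0 (mod 4) and t ≡ 7 (mod 9), then by the Chinese remainder theorem t ≡ 16 (mod 36). Since 16 ≡ 16 (mod 18) and 18 ∣ 36, we get t ≡ 16 (mod 18).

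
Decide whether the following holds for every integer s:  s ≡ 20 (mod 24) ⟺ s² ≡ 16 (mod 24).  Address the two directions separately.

The forward direction holds; the converse fails.

(⟹) Suppose s ≡ 20 (mod 24). Write s = 24j + 20. Then (24j + 20)² = 576j² + 960j + 400 = 24(24j² + 40j + 16) + 16, so s² ≡ 16 (mod 24).

(⟸) This fails: take s = 4. Then 4² = 16 ≡ 16 (mod 24), yet 4 ≡ 4 (mod 24), not 20.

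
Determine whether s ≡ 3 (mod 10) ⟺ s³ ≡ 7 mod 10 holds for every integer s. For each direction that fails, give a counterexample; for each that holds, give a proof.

Equivalent; both directions hold.

Forward direction. Suppose s ≡ 3 (mod 10). Write s = 10j + 3. Then (10j + 3)³ = 1000j³ + 900j² + 270j + 27 = 10(100j³ + 90j² + 27j + 2) + 7, so s³ ≡ 7 (mod 10).

Converse. Suppose s³ ≡ 7 (mod 10). The only residue r in {0, …, 9} with r³ ≡ 7 (mod 10) is r = 3, so s ≡ 3 (mod 10).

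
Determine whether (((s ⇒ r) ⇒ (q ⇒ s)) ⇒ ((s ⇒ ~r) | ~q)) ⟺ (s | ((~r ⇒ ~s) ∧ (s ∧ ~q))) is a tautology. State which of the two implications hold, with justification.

(⇒) fails and (⇐) fails.

Forward direction. This fails. Under s = F, r = F, q = F, the left side is true but the right side is false.

Converse. This fails. Under s = T, r = T, q = T, the left side is false but the right side is true.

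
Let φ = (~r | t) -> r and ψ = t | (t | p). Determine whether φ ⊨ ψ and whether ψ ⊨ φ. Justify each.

Both directions fail.

(→) This fails. Under t = F, p = F, r = T, the left side is true but the right side is false.

(←) This fails. Under t = T, p = F, r = F, the left side is false but the right side is true.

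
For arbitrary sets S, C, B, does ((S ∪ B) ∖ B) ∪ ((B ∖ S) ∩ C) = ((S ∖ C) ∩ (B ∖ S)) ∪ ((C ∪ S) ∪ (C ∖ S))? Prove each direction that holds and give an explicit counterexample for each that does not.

(⟹) Let x ∈ ((S ∪ B) ∖ B) ∪ ((B ∖ S) ∩ C). Then either x ∈ S and x ∉ C, B; or x ∈ S ∩ C and x ∉ B; or x ∈ C ∩ B and x ∉ S. In each case x ∈ ((S ∖ C) ∩ (B ∖ S)) ∪ ((C ∪ S) ∪ (C ∖ S)), so ((S ∪ B) ∖ B) ∪ ((B ∖ S) ∩ C) ⊆ ((S ∖ C) ∩ (B ∖ S)) ∪ ((C ∪ S) ∪ (C ∖ S)).

(⟸) This inclusion fails. Take S = ∅, C = {1}, B = ∅; then 1 ∈ ((S ∖ C) ∩ (B ∖ S)) ∪ ((C ∪ S) ∪ (C ∖ S)) but 1 ∉ ((S ∪ B) ∖ B) ∪ ((B ∖ S) ∩ C).

Only the forward inclusion holds.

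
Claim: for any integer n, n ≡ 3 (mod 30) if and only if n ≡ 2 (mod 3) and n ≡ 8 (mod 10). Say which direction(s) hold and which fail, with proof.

Neither implication holds.

(⇒) This fails: n = 3 gives 3 ≡ 3 (mod 30) but 3 ≡ 0 (mod 3), so the conjunction on the right does not hold.

(⇐) This fails: n = 8 satisfies both congruences on the right (8 ≡ 2 mod 3 and 8 ≡ 8 mod 10) yet 8 ≡ 8 (mod 30), not 3.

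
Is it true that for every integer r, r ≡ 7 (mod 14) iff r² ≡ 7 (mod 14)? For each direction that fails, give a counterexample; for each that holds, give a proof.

(←) Suppose r² ≡ 7 (mod 14). The only residue r in {0, …, 13} with r² ≡ 7 (mod 14) is r = 7, so r ≡ 7 (mod 14).

(→) Suppose r ≡ 7 (mod 14). Write r = 14j + 7. Then (14j + 7)² = 196j² + 196j + 49 = 14(14j² + 14j + 3) + 7, so r² ≡ 7 (mod 14).

Both directions hold.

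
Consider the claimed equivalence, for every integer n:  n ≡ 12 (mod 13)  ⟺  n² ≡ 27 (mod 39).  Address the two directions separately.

(→) This fails: take n = 25. Then 25 ≡ 12 (mod 13), but 25² = 625 ≡ 1 (mod 39), not 27.

(←) This fails: take n = 27. Then 27² = 729 ≡ 27 (mod 39), yet 27 ≡ 1 (mod 13), not 12.

Neither direction holds.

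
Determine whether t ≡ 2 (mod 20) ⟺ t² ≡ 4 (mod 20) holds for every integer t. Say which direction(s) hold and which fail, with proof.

Only the forward implication holds.

Forward direction. Suppose t ≡ 2 (mod 20). Write t = 20j + 2. Then (20j + 2)² = 400j² + 80j + 4 = 20(20j² + 4j) + 4, so t² ≡ 4 (mod 20).

Converse. This fails: take t = 8. Then 8² = 64 ≡ 4 (mod 20), yet 8 ≡ 8 (mod 20), not 2.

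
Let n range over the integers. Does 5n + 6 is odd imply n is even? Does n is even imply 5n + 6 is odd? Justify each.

[⇒] This fails: n = 1 gives 5n + 6 = 11, which is odd, but 1 is odd, not even.

[⇐] This also fails: n = 2 is even, but 5n + 6 = 16 is even, not odd.

Both directions fail.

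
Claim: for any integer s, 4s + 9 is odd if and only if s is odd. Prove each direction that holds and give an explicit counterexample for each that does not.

(⇒) This fails: take s = 2. Then 4s + 9 = 17, which is odd, yet s = 2 is even, not odd.

(⇐) Suppose s is odd. Since 4 is even, 4s is even for every s, so 4s + 9 has the same parity as 9, which is odd. Hence 4s + 9 is odd.

Only the converse holds.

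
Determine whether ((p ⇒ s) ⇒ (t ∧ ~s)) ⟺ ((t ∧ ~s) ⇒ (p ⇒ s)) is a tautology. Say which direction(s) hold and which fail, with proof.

Neither implication holds.

(→) This fails. Under s = F, t = T, p = T, the left side is true but the right side is false.

(←) This fails. Under s = F, t = F, p = F, the left side is false but the right side is true.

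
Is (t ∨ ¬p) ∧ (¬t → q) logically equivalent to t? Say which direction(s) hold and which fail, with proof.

(→) This fails. Under q = T, p = F, t = F, the left side is true but the right side is false.

(←) Assume the antecedent. If q is true, the antecedent forces (q = T, p = F, t = T) or (q = T, p = T, t = T), and (t ∨ ¬p) ∧ (¬t → q) holds there. If q is false, the antecedent forces (q = F, p = F, t = T) or (q = F, p = T, t = T), and (t ∨ ¬p) ∧ (¬t → q) holds there. Either way (t ∨ ¬p) ∧ (¬t → q) holds.

Only the converse holds.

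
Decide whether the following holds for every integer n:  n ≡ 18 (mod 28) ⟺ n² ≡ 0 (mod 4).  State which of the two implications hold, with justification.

(⇒) Suppose n ≡ 18 (mod 28). Then n² ≡ 18² = 324 (mod 28), and since 4 ∣ 28, also n² ≡ 0 (mod 4).

(⇐) This fails: take n = 0. Then 0² = 0 ≡ 0 (mod 4), yet 0 ≡ 0 (mod 28), not 18.

Not equivalent: only (⇒) holds.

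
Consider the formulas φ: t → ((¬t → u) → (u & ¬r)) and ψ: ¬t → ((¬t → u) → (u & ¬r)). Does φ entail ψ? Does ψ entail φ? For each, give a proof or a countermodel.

Neither direction holds.

(⟹) This fails. Under t = F, r = T, u = T, the left side is true but the right side is false.

(⟸) This fails. Under t = T, r = F, u = F, the left side is false but the right side is true.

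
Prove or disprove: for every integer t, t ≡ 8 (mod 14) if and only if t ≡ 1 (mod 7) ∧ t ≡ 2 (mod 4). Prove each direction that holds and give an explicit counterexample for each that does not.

Not equivalent: only (⇐) holds.

[⇒] This fails: t = 8 gives 8 ≡ 8 (mod 14) but 8 ≡ 0 (mod 4), so the conjunction on the right does not hold.

[⇐] Conversely, if t ≡ 1 (mod 7) and t ≡ 2 (mod 4), then by the Chinese remainder theorem t ≡ 22 (mod 28). Since 22 ≡ 8 (mod 14) and 14 ∣ 28, we get t ≡ 8 (mod 14).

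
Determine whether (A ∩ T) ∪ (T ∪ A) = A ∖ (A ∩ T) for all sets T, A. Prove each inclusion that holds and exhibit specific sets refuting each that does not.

The sets are not equal: only the reverse inclusion holds.

(⟹) This inclusion fails. Take T = {1}, A = ∅; then 1 ∈ (A ∩ T) ∪ (T ∪ A) but 1 ∉ A ∖ (A ∩ T).

(⟸) Let x ∈ A ∖ (A ∩ T). Then x ∈ A and x ∉ T, from which x ∈ (A ∩ T) ∪ (T ∪ A).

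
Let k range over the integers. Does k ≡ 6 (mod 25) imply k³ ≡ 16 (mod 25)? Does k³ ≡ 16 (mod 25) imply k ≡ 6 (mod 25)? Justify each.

Both directions hold; the statement is true.

(⟹) Suppose k ≡ 6 (mod 25). Write k = 25j + 6. Then (25j + 6)³ = 15625j³ + 11250j² + 2700j + 216 = 25(625j³ + 450j² + 108j + 8) + 16, so k³ ≡ 16 (mod 25).

(⟸) Conversely, suppose k³ ≡ 16 (mod 25). The only residue r in {0, …, 24} with r³ ≡ 16 (mod 25) is r = 6, so k ≡ 6 (mod 25).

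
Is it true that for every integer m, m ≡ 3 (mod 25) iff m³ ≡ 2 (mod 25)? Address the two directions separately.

(⟹) Suppose m ≡ 3 (mod 25). Write m = 25j + 3. Then (25j + 3)³ = 15625j³ + 5625j² + 675j + 27 = 25(625j³ + 225j² + 27j + 1) + 2, so m³ ≡ 2 (mod 25).

(⟸) Conversely, suppose m³ ≡ 2 (mod 25). The only residue r in {0, …, 24} with r³ ≡ 2 (mod 25) is r = 3, so m ≡ 3 (mod 25).

Equivalent; both directions hold.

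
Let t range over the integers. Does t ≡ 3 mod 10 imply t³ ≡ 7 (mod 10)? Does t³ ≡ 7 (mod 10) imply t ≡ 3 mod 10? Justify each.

(⇒) Suppose t ≡ 3 mod 10. Write t = 10j + 3. Then (10j + 3)³ = 1000j³ + 900j² + 270j + 27 = 10(100j³ + 90j² + 27j + 2) + 7, so t³ ≡ 7 (mod 10).

(⇐) Conversely, suppose t³ ≡ 7 (mod 10). The only residue r in {0, …, 9} with r³ ≡ 7 (mod 10) is r = 3, so t ≡ 3 (mod 10).

Both directions hold.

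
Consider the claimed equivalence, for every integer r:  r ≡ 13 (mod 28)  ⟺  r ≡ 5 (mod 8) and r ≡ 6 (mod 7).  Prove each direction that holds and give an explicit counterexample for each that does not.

The forward direction fails; the converse holds.

Forward direction. This fails: r = 41 gives 41 ≡ 13 (mod 28) but 41 ≡ 1 (mod 8), so the conjunction on the right does not hold.

Converse. If r ≡ 5 (mod 8) and r ≡ 6 (mod 7), then by the Chinese remainder theorem r ≡ 13 (mod 56). Since 13 ≡ 13 (mod 28) and 28 ∣ 56, we get r ≡ 13 (mod 28).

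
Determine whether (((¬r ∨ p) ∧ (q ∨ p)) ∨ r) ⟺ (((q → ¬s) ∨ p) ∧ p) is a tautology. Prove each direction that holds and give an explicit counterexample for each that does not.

(⟸) Assume the antecedent. If p is true, ((¬r ∨ p) ∧ (q ∨ p)) ∨ r reduces to true regardless of the other variables. If p is false, the antecedent cannot hold. Either way ((¬r ∨ p) ∧ (q ∨ p)) ∨ r holds.

(⟹) This fails. Under s = F, q = T, p = F, r = F, the left side is true but the right side is false.

Not equivalent: only (⇐) holds.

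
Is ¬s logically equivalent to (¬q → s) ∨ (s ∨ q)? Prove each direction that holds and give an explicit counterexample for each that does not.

(⇒) This fails. Under q = F, s = F, the left side is true but the right side is false.

(⇐) This fails. Under q = F, s = T, the left side is false but the right side is true.

Neither implication holds.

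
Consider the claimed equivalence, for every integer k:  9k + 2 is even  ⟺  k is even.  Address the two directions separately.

Both directions hold; the statement is true.

(⟹) Suppose 9k + 2 is even. Since 9 is odd, 9k and k have the same parity, so 9k + 2 ≡ k + 2 (mod 2). As 2 is even, 9k + 2 is even exactly when k is even. Thus k is even.

(⟸) Conversely, suppose k is even; write k = 2j. Then 9k + 2 = 9·(2j) + 2 = 2·9j + 2, which is even.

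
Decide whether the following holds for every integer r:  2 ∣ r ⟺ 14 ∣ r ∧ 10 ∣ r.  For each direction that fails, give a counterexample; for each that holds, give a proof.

(⟸) Suppose 14 ∣ r and 10 ∣ r. Any common multiple of 14 and 10 is a multiple of their lcm; here lcm(14, 10) = 14·10/gcd(14, 10) = 140/2 = 70, so 70 ∣ r. Since 2 ∣ 70, it follows that 2 ∣ r.

(⟹) This fails: take r = 2. Certainly 2 ∣ 2, but 14 ∤ 2.

(⇒) fails; (⇐) holds.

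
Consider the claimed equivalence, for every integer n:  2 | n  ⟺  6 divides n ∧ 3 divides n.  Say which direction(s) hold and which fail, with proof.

Forward direction. This fails: take n = 2. Certainly 2 ∣ 2, but 6 ∤ 2.

Converse. Suppose 6 ∣ n and 3 ∣ n. Any common multiple of 6 and 3 is a multiple of their lcm; here lcm(6, 3) = 6·3/gcd(6, 3) = 18/3 = 6, so 6 ∣ n. Since 2 ∣ 6, it follows that 2 ∣ n.

(⇒) fails; (⇐) holds.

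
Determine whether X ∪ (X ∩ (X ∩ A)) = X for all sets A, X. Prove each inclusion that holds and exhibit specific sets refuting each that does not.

Both inclusions hold; the sets are equal.

(⊆) Let x ∈ X ∪ (X ∩ (X ∩ A)). Then either x ∈ X and x ∉ A; or x ∈ A ∩ X. In each case x ∈ X, so X ∪ (X ∩ (X ∩ A)) ⊆ X.

(⊇) Let x ∈ X. Then either x ∈ X and x ∉ A; or x ∈ A ∩ X. In each case x ∈ X ∪ (X ∩ (X ∩ A)), so X ⊆ X ∪ (X ∩ (X ∩ A)).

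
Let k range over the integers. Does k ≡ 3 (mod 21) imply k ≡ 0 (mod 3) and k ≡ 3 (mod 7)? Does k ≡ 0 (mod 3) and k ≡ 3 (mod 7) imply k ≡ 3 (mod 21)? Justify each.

Equivalent; both directions hold.

(⟹) Suppose k ≡ 3 (mod 21); write k = 21j + 3. Since 3 ∣ 21, reducing mod 3 gives k ≡ 3 ≡ 0 (mod 3); since 7 ∣ 21, reducing mod 7 gives k ≡ 3 (mod 7).

(⟸) Conversely, if k ≡ 0 (mod 3) and k ≡ 3 (mod 7), then by the Chinese remainder theorem k ≡ 3 (mod 21). This is exactly k ≡ 3 (mod 21).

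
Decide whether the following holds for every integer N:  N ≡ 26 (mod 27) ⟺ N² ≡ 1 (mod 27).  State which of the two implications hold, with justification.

Only the forward direction holds.

(←) This fails: take N = 1. Then 1² = 1 ≡ 1 (mod 27), yet 1 ≡ 1 (mod 27), not 26.

(→) Suppose N ≡ 26 (mod 27). Write N = 27j + 26. Then (27j + 26)² = 729j² + 1404j + 676 = 27(27j² + 52j + 25) + 1, so N² ≡ 1 (mod 27).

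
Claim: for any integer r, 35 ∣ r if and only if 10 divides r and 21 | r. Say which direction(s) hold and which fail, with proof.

Not equivalent: only (⇐) holds.

[⇒] This fails: take r = 35. Certainly 35 ∣ 35, but 10 ∤ 35.

[⇐] Suppose 10 ∣ r and 21 ∣ r. Any common multiple of 10 and 21 is a multiple of their lcm; here gcd(10, 21) = 1, so lcm(10, 21) = 10·21 = 210, so 210 ∣ r. Since 35 ∣ 210, it follows that 35 ∣ r.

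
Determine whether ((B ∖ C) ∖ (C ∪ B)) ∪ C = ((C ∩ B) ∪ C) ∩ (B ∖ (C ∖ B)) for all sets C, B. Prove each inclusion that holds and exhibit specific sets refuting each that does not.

(⟹) This inclusion fails. Take C = {1}, B = ∅; then 1 ∈ ((B ∖ C) ∖ (C ∪ B)) ∪ C but 1 ∉ ((C ∩ B) ∪ C) ∩ (B ∖ (C ∖ B)).

(⟸) Let x ∈ ((C ∩ B) ∪ C) ∩ (B ∖ (C ∖ B)). Then x ∈ C ∩ B, from which x ∈ ((B ∖ C) ∖ (C ∪ B)) ∪ C.

The sets are not equal: only the reverse inclusion holds.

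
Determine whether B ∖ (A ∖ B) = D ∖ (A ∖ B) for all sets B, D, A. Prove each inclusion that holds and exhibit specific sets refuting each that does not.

Both inclusions fail.

(⟹) This inclusion fails. Take B = {1}, D = ∅, A = ∅; then 1 ∈ B ∖ (A ∖ B) but 1 ∉ D ∖ (A ∖ B).

(⟸) This inclusion fails. Take B = ∅, D = {1}, A = ∅; then 1 ∈ D ∖ (A ∖ B) but 1 ∉ B ∖ (A ∖ B).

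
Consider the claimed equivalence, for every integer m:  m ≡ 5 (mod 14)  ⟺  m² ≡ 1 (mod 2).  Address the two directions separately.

Only the forward implication holds.

(→) Suppose m ≡ 5 (mod 14). Then m² ≡ 5² = 25 (mod 14), and since 2 ∣ 14, also m² ≡ 1 (mod 2).

(←) This fails: take m = 1. Then 1² = 1 ≡ 1 (mod 2), yet 1 ≡ 1 (mod 14), not 5.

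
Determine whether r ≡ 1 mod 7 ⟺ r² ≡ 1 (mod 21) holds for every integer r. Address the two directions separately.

Both directions fail.

(⇒) This fails: take r = 15. Then 15 ≡ 1 (mod 7), but 15² = 225 ≡ 15 (mod 21), not 1.

(⇐) This fails: take r = 13. Then 13² = 169 ≡ 1 (mod 21), yet 13 ≡ 6 (mod 7), not 1.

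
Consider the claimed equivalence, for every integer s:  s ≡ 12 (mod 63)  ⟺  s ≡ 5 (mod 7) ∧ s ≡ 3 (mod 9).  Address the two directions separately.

Both directions hold; the statement is true.

(←) If s ≡ 5 (mod 7) and s ≡ 3 (mod 9), then by the Chinese remainder theorem s ≡ 12 (mod 63). This is exactly s ≡ 12 (mod 63).

(→) Suppose s ≡ 12 (mod 63); write s = 63j + 12. Since 7 ∣ 63, reducing mod 7 gives s ≡ 12 ≡ 5 (mod 7); since 9 ∣ 63, reducing mod 9 gives s ≡ 12 ≡ 3 (mod 9).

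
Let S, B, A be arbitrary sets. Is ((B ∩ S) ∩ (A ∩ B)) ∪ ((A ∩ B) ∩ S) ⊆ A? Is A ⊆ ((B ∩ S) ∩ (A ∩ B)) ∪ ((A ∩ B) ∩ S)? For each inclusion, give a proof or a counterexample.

Only the forward inclusion holds.

(⊆) Let x ∈ ((B ∩ S) ∩ (A ∩ B)) ∪ ((A ∩ B) ∩ S). Then x ∈ S ∩ B ∩ A, from which x ∈ A.

(⊇) This inclusion fails. Take S = ∅, B = ∅, A = {1}; then 1 ∈ A but 1 ∉ ((B ∩ S) ∩ (A ∩ B)) ∪ ((A ∩ B) ∩ S).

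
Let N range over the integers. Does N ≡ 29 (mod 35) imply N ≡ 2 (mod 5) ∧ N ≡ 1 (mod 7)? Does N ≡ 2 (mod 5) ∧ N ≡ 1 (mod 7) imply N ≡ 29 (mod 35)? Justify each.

(⇒) fails and (⇐) fails.

Forward direction. This fails: N = 29 gives 29 ≡ 29 (mod 35) but 29 ≡ 4 (mod 5), so the conjunction on the right does not hold.

Converse. This fails: N = 22 satisfies both congruences on the right (22 ≡ 2 mod 5 and 22 ≡ 1 mod 7) yet 22 ≡ 22 (mod 35), not 29.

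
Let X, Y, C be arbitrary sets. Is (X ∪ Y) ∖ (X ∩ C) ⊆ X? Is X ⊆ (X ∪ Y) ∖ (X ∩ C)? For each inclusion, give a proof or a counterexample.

(⊆) This inclusion fails. Take X = ∅, Y = {1}, C = ∅; then 1 ∈ (X ∪ Y) ∖ (X ∩ C) but 1 ∉ X.

(⊇) This inclusion fails. Take X = {1}, Y = ∅, C = {1}; then 1 ∈ X but 1 ∉ (X ∪ Y) ∖ (X ∩ C).

(⊆) fails and (⊇) fails.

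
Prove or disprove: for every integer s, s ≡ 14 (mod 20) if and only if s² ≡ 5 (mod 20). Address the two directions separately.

Neither implication holds.

(→) This fails: take s = 14. Then 14 ≡ 14 (mod 20), but 14² = 196 ≡ 16 (mod 20), not 5.

(←) This fails: take s = 5. Then 5² = 25 ≡ 5 (mod 20), yet 5 ≡ 5 (mod 20), not 14.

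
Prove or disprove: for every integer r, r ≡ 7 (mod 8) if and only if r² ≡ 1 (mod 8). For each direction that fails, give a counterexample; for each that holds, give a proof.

(⇒) holds; (⇐) fails.

(←) This fails: take r = 1. Then 1² = 1 ≡ 1 (mod 8), yet 1 ≡ 1 (mod 8), not 7.

(→) Suppose r ≡ 7 (mod 8). Write r = 8j + 7. Then (8j + 7)² = 64j² + 112j + 49 = 8(8j² + 14j + 6) + 1, so r² ≡ 1 (mod 8).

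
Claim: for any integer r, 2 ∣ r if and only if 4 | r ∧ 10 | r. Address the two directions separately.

(→) This fails: take r = 2. Certainly 2 ∣ 2, but 4 ∤ 2.

(←) Suppose 4 ∣ r and 10 ∣ r. Any common multiple of 4 and 10 is a multiple of their lcm; here lcm(4, 10) = 4·10/gcd(4, 10) = 40/2 = 20, so 20 ∣ r. Since 2 ∣ 20, it follows that 2 ∣ r.

Only the reverse direction holds.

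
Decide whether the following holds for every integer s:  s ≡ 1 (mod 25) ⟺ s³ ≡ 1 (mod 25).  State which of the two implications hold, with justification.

(⟹) Suppose s ≡ 1 (mod 25). Write s = 25j + 1. Then (25j + 1)³ = 15625j³ + 1875j² + 75j + 1 = 25(625j³ + 75j² + 3j) + 1, so s³ ≡ 1 (mod 25).

(⟸) Conversely, suppose s³ ≡ 1 (mod 25). The only residue r in {0, …, 24} with r³ ≡ 1 (mod 25) is r = 1, so s ≡ 1 (mod 25).

Both directions hold; the statement is true.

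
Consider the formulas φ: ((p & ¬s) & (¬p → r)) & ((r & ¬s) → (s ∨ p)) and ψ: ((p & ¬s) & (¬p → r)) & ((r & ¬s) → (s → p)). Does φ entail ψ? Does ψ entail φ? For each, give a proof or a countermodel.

The biconditional holds.

[⇒] Assume the antecedent. If s is true, the antecedent cannot hold. If s is false, the antecedent forces (s = F, r = F, p = T) or (s = F, r = T, p = T), and the consequent holds there. Either way the consequent holds.

[⇐] Assume the antecedent. If s is true, the antecedent cannot hold. If s is false, the antecedent forces (s = F, r = F, p = T) or (s = F, r = T, p = T), and the consequent holds there. Either way the consequent holds.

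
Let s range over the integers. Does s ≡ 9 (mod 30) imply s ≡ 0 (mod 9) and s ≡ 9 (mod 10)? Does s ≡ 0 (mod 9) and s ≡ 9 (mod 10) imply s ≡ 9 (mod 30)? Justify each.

The forward direction fails; the converse holds.

(⇒) This fails: s = 69 gives 69 ≡ 9 (mod 30) but 69 ≡ 6 (mod 9), so the conjunction on the right does not hold.

(⇐) Conversely, if s ≡ 0 (mod 9) and s ≡ 9 (mod 10), then by the Chinese remainder theorem s ≡ 9 (mod 90). Since 9 ≡ 9 (mod 30) and 30 ∣ 90, we get s ≡ 9 (mod 30).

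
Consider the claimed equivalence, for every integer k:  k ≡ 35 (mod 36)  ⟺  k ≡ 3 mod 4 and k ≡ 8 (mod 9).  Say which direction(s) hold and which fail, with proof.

Both directions hold; the statement is true.

[⇒] Suppose k ≡ 35 (mod 36); write k = 36j + 35. Since 4 ∣ 36, reducing mod 4 gives k ≡ 35 ≡ 3 (mod 4); since 9 ∣ 36, reducing mod 9 gives k ≡ 35 ≡ 8 (mod 9).

[⇐] Conversely, if k ≡ 3 (mod 4) and k ≡ 8 (mod 9), then by the Chinese remainder theorem k ≡ 35 (mod 36). This is exactly k ≡ 35 (mod 36).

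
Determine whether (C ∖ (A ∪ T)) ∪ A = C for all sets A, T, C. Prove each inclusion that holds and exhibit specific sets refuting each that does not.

(⊆) This inclusion fails. Take A = {1}, T = ∅, C = ∅; then 1 ∈ (C ∖ (A ∪ T)) ∪ A but 1 ∉ C.

(⊇) This inclusion fails. Take A = ∅, T = {1}, C = {1}; then 1 ∈ C but 1 ∉ (C ∖ (A ∪ T)) ∪ A.

Both inclusions fail.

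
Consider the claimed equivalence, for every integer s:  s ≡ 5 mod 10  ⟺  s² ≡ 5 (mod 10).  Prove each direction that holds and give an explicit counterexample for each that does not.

Both directions hold.

(⇐) For the converse, argue contrapositively. If s ≢ 5 (mod 10), then s is congruent to one of 0, 1, 2, 3, 4, 6, 7, 8, 9 modulo 10, and these give s² ≡ 0, 1, 4, 9, 6, 6, 9, 4, 1 respectively — never 5.

(⇒) Suppose s ≡ 5 mod 10. Write s = 10j + 5. Then (10j + 5)² = 100j² + 100j + 25 = 10(10j² + 10j + 2) + 5, so s² ≡ 5 (mod 10).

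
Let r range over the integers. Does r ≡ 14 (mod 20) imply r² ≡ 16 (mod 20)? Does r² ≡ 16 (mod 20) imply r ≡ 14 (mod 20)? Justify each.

[⇒] Suppose r ≡ 14 (mod 20). Write r = 20j + 14. Then (20j + 14)² = 400j² + 560j + 196 = 20(20j² + 28j + 9) + 16, so r² ≡ 16 (mod 20).

[⇐] This fails: take r = 4. Then 4² = 16 ≡ 16 (mod 20), yet 4 ≡ 4 (mod 20), not 14.

Not equivalent: only (⇒) holds.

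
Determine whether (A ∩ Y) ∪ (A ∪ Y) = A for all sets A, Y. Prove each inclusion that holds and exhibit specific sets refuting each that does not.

(⟹) This inclusion fails. Take A = ∅, Y = {1}; then 1 ∈ (A ∩ Y) ∪ (A ∪ Y) but 1 ∉ A.

(⟸) Let x ∈ A. Then either x ∈ A and x ∉ Y; or x ∈ A ∩ Y. In each case x ∈ (A ∩ Y) ∪ (A ∪ Y), so A ⊆ (A ∩ Y) ∪ (A ∪ Y).

(⊆) fails; (⊇) holds.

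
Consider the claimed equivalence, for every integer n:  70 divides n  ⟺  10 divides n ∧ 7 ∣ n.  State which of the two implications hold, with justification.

[⇒] If 70 ∣ n, write n = 70q. Since 70 = 7·10, n = 10·(7q), so 10 ∣ n; and since 70 = 10·7, n = 7·(10q), so 7 ∣ n.

[⇐] Suppose 10 ∣ n and 7 ∣ n. Any common multiple of 10 and 7 is a multiple of their lcm; here gcd(10, 7) = 1, so lcm(10, 7) = 10·7 = 70, so 70 ∣ n.

The biconditional holds.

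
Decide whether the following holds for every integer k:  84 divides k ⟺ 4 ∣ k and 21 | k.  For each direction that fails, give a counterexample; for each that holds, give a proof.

(⇒) If 84 ∣ k, write k = 84q. Since 84 = 21·4, k = 4·(21q), so 4 ∣ k; and since 84 = 4·21, k = 21·(4q), so 21 ∣ k.

(⇐) Suppose 4 ∣ k and 21 ∣ k. Any common multiple of 4 and 21 is a multiple of their lcm; here gcd(4, 21) = 1, so lcm(4, 21) = 4·21 = 84, so 84 ∣ k.

Both directions hold.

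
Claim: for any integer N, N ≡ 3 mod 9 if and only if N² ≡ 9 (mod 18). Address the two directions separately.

(⇒) fails and (⇐) fails.

(→) This fails: take N = 12. Then 12 ≡ 3 (mod 9), but 12² = 144 ≡ 0 (mod 18), not 9.

(←) This fails: take N = 9. Then 9² = 81 ≡ 9 (mod 18), yet 9 ≡ 0 (mod 9), not 3.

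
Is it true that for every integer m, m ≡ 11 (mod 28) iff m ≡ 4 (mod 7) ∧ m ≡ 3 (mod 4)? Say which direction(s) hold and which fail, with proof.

Equivalent; both directions hold.

(⟸) If m ≡ 4 (mod 7) and m ≡ 3 (mod 4), then by the Chinese remainder theorem m ≡ 11 (mod 28). This is exactly m ≡ 11 (mod 28).

(⟹) Suppose m ≡ 11 (mod 28); write m = 28j + 11. Since 7 ∣ 28, reducing mod 7 gives m ≡ 11 ≡ 4 (mod 7); since 4 ∣ 28, reducing mod 4 gives m ≡ 11 ≡ 3 (mod 4).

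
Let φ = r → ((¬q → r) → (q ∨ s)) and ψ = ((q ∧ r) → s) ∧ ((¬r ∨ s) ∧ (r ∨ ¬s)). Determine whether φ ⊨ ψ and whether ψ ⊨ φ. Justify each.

[⇒] This fails. Under r = F, s = T, q = F, the left side is true but the right side is false.

[⇐] Assume the antecedent. If r is true, the antecedent forces (r = T, s = T, q = F) or (r = T, s = T, q = T), and r → ((¬q → r) → (q ∨ s)) holds there. If r is false, r → ((¬q → r) → (q ∨ s)) reduces to true regardless of the other variables. Either way r → ((¬q → r) → (q ∨ s)) holds.

Not equivalent: only (⇐) holds.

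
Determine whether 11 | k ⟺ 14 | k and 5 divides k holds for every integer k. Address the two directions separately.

Both directions fail.

(⇒) This fails: take k = 11. Certainly 11 ∣ 11, but 14 ∤ 11.

(⇐) This fails: take k = 70. Both 14 ∣ 70 and 5 ∣ 70, yet 70 is not a multiple of 11 (since 70 = 6·11 + 4), so 11 ∤ 70.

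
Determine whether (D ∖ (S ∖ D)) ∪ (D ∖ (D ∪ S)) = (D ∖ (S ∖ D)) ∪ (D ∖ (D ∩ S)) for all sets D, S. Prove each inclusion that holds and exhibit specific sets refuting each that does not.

(⊆) Let x ∈ (D ∖ (S ∖ D)) ∪ (D ∖ (D ∪ S)). Then either x ∈ D and x ∉ S; or x ∈ D ∩ S. In each case x ∈ (D ∖ (S ∖ D)) ∪ (D ∖ (D ∩ S)), so (D ∖ (S ∖ D)) ∪ (D ∖ (D ∪ S)) ⊆ (D ∖ (S ∖ D)) ∪ (D ∖ (D ∩ S)).

(⊇) Let x ∈ (D ∖ (S ∖ D)) ∪ (D ∖ (D ∩ S)). Then either x ∈ D and x ∉ S; or x ∈ D ∩ S. In each case x ∈ (D ∖ (S ∖ D)) ∪ (D ∖ (D ∪ S)), so (D ∖ (S ∖ D)) ∪ (D ∖ (D ∩ S)) ⊆ (D ∖ (S ∖ D)) ∪ (D ∖ (D ∪ S)).

Both inclusions hold.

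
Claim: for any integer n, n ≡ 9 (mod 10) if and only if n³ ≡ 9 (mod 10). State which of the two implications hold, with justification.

Equivalent; both directions hold.

(←) Suppose n³ ≡ 9 (mod 10). The only residue r in {0, …, 9} with r³ ≡ 9 (mod 10) is r = 9, so n ≡ 9 (mod 10).

(→) Suppose n ≡ 9 (mod 10). Write n = 10j + 9. Then (10j + 9)³ = 1000j³ + 2700j² + 2430j + 729 = 10(100j³ + 270j² + 243j + 72) + 9, so n³ ≡ 9 (mod 10).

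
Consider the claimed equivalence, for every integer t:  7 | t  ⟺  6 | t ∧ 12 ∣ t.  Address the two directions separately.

(→) This fails: take t = 7. Certainly 7 ∣ 7, but 6 ∤ 7.

(←) This fails: take t = 12. Both 6 ∣ 12 and 12 ∣ 12, yet 12 is not a multiple of 7 (since 12 = 1·7 + 5), so 7 ∤ 12.

Both directions fail.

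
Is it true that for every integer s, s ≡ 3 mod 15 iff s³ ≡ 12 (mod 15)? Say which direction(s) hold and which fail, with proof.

Both directions hold; the statement is true.

(→) Suppose s ≡ 3 mod 15. Write s = 15j + 3. Then (15j + 3)³ = 3375j³ + 2025j² + 405j + 27 = 15(225j³ + 135j² + 27j + 1) + 12, so s³ ≡ 12 (mod 15).

(←) Conversely, suppose s³ ≡ 12 (mod 15). The only residue r in {0, …, 14} with r³ ≡ 12 (mod 15) is r = 3, so s ≡ 3 (mod 15).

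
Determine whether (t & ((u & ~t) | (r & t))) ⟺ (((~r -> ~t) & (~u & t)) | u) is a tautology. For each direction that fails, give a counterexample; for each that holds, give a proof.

(⇒) holds; (⇐) fails.

(⟹) Assume the antecedent. If r is true, the antecedent forces (r = T, t = T, u = F) or (r = T, t = T, u = T), and ((~r -> ~t) & (~u & t)) | u holds there. If r is false, the antecedent cannot hold. Either way ((~r -> ~t) & (~u & t)) | u holds.

(⟸) This fails. Under r = F, t = F, u = T, the left side is false but the right side is true.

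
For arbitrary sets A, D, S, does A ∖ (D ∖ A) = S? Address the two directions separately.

(⊆) fails and (⊇) fails.

(⟹) This inclusion fails. Take A = {1}, D = ∅, S = ∅; then 1 ∈ A ∖ (D ∖ A) but 1 ∉ S.

(⟸) This inclusion fails. Take A = ∅, D = ∅, S = {1}; then 1 ∈ S but 1 ∉ A ∖ (D ∖ A).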